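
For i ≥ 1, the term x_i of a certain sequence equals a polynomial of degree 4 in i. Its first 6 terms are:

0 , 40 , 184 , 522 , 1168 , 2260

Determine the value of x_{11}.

1st diffs: 40, 144, 338, 646, 1092.
2nd diffs: 104, 194, 308, 446.
3rd diffs: 90, 114, 138.
4th diffs: 24, 24 (constant).
So x_i = i^4 + 5i^3 - 3i^2 - i - 2.
Evaluating at i = 11 gives x_{11} = 20920.

20920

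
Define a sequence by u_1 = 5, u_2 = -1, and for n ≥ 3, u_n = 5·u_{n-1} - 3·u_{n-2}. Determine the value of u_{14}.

Compute successive terms:
u_3 = -20, u_4 = -97, u_5 = -425, …, u_{11} = -2706365, u_{12} = -11644882, u_{13} = -50105315, u_{14} = -215591929.

-215591929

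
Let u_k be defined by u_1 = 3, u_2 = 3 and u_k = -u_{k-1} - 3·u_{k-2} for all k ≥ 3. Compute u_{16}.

Step forward from the initial values:
u_3 = -12  u_4 = 3  u_5 = 33  …  u_{13} = -2757  u_{14} = -357  u_{15} = 8628  u_{16} = -7557.

-7557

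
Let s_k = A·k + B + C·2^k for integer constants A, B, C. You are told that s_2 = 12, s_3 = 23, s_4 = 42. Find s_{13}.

16421

Write the equations: 2A + B + 4C = 12; 3A + B + 8C = 23; 4A + B + 16C = 42.
Subtracting the first from the second: A + 4C = 11.
Subtracting the second from the third: A + 8C = 19.
Solving: C = 2, A = 3, then B = -2.
So s_k = 3·k + (-2) + 2·2^k; at k=13 this is 16421.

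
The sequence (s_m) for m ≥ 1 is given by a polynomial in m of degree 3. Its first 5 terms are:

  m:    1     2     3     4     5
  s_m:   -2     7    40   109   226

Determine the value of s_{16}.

1st diffs: 9, 33, 69, 117.
2nd diffs: 24, 36, 48.
3rd diffs: 12, 12 (constant).
Newton forward-difference form: s_m = -2 + 9·C(m-1,1) + 24·C(m-1,2) + 12·C(m-1,3).
At m = 16: m-1 = 15, so s_{16} = -2 + 135 + 2520 + 5460 = 8113.

8113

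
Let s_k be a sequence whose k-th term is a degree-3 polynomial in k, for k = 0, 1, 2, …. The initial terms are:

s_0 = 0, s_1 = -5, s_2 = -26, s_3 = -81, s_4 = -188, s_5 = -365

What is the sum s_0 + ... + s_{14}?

1st diffs: -5, -21, -55, -107, -177.
2nd diffs: -16, -34, -52, -70.
3rd diffs: -18, -18, -18 (constant).
Newton forward-difference form: s_k = (-5)·C(k,1) + (-16)·C(k,2) + (-18)·C(k,3).
Continuing: …, -630, -1001, -1496, -2133, …, s_{14} = -8078.
Summing k = 0..14 (15 terms) gives -32375.

-32375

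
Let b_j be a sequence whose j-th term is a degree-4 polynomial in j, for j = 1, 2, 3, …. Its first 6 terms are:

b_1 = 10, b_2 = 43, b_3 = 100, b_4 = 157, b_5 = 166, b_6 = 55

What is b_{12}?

-10187

1st diffs: 33, 57, 57, 9, -111.
2nd diffs: 24, 0, -48, -120.
3rd diffs: -24, -48, -72.
4th diffs: -24, -24 (constant).
So b_j = -j^4 + 6j^3 + j^2 + 3j + 1.
Evaluating at j = 12 gives b_{12} = -10187.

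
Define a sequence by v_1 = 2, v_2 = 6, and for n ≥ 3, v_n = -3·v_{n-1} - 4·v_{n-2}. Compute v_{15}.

Compute successive terms:
v_3 = -26;  v_4 = 54;  v_5 = -58;  …;  v_{12} = 14262;  v_{13} = -25018;  v_{14} = 18006;  v_{15} = 46054.

46054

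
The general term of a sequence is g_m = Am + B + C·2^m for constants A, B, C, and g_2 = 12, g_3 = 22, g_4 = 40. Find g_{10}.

The three given values yield: 2A + B + 4C = 12; 3A + B + 8C = 22; 4A + B + 16C = 40.
Subtracting the first from the second: A + 4C = 10.
Subtracting the second from the third: A + 8C = 18.
Solving: C = 2, A = 2, then B = 0.
Therefore g_{10} = 20 + 0 + 2·1024 = 2068.

2068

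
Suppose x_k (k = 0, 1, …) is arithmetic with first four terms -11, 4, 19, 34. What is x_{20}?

Common difference d = 15.
x_k = -11 + (k - 0)·15.
x_{20} = -11 + 20·15 = 289.

289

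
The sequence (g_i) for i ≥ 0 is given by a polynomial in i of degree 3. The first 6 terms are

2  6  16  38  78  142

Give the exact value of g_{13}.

1st diffs: 4, 10, 22, 40, 64.
2nd diffs: 6, 12, 18, 24.
3rd diffs: 6, 6, 6 (constant).
Newton forward-difference form: g_i = 2 + 4·C(i,1) + 6·C(i,2) + 6·C(i,3).
At i = 13: i = 13, so g_{13} = 2 + 52 + 468 + 1716 = 2238.

2238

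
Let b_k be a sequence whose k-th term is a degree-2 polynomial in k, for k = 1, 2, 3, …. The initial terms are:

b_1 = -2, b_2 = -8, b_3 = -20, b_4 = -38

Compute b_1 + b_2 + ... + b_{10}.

-1010

1st diffs: -6, -12, -18.
2nd diffs: -6, -6 (constant).
So b_k = -3k^2 + 3k - 2.
Continuing: …, -62, -92, -128, -170, …, b_{10} = -272.
Summing k = 1..10 (10 terms) gives -1010.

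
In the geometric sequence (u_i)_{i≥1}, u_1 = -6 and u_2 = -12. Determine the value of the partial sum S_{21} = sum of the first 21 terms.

Common ratio r = 2.
u_i = (-6)·2^(i-1).
S = (-6)·(2^21 - 1)/(2 - 1) = (-6)·(2097152 - 1)/(1) = -12582906.

-12582906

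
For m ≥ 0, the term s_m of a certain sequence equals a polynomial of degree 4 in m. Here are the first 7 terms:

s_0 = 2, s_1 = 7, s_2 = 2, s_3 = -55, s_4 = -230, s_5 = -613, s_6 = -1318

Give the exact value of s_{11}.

1st diffs: 5, -5, -57, -175, -383, -705.
2nd diffs: -10, -52, -118, -208, -322.
3rd diffs: -42, -66, -90, -114.
4th diffs: -24, -24, -24 (constant).
Newton forward-difference form: s_m = 2 + 5·C(m,1) + (-10)·C(m,2) + (-42)·C(m,3) + (-24)·C(m,4).
At m = 11: m = 11, so s_{11} = 2 + 55 - 550 - 6930 - 7920 = -15343.

-15343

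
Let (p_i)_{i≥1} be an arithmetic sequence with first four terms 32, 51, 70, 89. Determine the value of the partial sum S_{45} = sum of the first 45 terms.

20250

Common difference d = 19.
p_i = 32 + (i - 1)·19.
p_{45} = 868; S = 45·(32 + 868)/2 = 20250.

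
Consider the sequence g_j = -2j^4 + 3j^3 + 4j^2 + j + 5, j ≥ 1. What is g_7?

-3565

g_7 = -2·7^4 + 3·7^3 + 4·7^2 + 1·7 + 5 = -3565.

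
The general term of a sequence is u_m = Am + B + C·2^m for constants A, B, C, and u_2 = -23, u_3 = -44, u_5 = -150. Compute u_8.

-1061

At m = 2, 3, 5: 2A + B + 4C = -23; 3A + B + 8C = -44; 5A + B + 32C = -150.
Subtracting the first from the second: A + 4C = -21.
Subtracting the second from the third: 2A + 24C = -106.
Solving: C = -4, A = -5, then B = 3.
So u_m = -5·m + 3 + (-4)·2^m; at m=8 this is -1061.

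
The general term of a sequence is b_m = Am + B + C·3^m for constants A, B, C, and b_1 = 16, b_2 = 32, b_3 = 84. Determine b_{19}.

At m = 1, 2, 3: A + B + 3C = 16; 2A + B + 9C = 32; 3A + B + 27C = 84.
Subtracting the first from the second: A + 6C = 16.
Subtracting the second from the third: A + 18C = 52.
Solving: C = 3, A = -2, then B = 9.
So b_m = -2·m + 9 + 3·3^m; at m=19 this is 3486784372.

3486784372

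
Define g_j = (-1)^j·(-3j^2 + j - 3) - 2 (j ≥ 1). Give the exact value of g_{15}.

661

(-1)^15 = -1; -3j^2 + j - 3 at j=15 is -663; so g_{15} = 661.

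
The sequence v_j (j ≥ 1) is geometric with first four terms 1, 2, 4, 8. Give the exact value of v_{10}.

Common ratio r = 2.
v_j = 1·2^(j-1).
v_{10} = 1·2^9 = 512.

512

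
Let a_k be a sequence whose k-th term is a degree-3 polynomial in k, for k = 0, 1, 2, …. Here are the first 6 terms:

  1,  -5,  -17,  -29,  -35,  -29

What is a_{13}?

1171

1st diffs: -6, -12, -12, -6, 6.
2nd diffs: -6, 0, 6, 12.
3rd diffs: 6, 6, 6 (constant).
So a_k = k^3 - 6k^2 - k + 1.
Evaluating at k = 13 gives a_{13} = 1171.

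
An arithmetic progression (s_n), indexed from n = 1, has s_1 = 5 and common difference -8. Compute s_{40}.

-307

s_n = 5 + (n - 1)·(-8).
s_{40} = 5 + 39·(-8) = -307.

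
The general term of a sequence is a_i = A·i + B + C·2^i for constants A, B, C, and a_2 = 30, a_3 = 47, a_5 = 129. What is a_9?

At i = 2, 3, 5: 2A + B + 4C = 30; 3A + B + 8C = 47; 5A + B + 32C = 129.
Subtracting the first from the second: A + 4C = 17.
Subtracting the second from the third: 2A + 24C = 82.
Solving: C = 3, A = 5, then B = 8.
Therefore a_9 = 45 + 8 + 3·512 = 1589.

1589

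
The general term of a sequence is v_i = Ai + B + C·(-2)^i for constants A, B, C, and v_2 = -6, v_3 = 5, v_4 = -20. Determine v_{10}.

Write the equations: 2A + B + 4C = -6; 3A + B - 8C = 5; 4A + B + 16C = -20.
Subtracting the first from the second: A - 12C = 11.
Subtracting the second from the third: A + 24C = -25.
Solving: C = -1, A = -1, then B = 0.
Hence v_{10} = -1·10 + 0 + (-1)·1024 = -1034.

-1034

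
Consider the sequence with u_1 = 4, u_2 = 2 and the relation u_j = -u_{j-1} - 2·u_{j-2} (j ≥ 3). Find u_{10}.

-58

Compute successive terms:
u_3 = -10  u_4 = 6  u_5 = 14  u_6 = -26  u_7 = -2  u_8 = 54  u_9 = -50  u_{10} = -58.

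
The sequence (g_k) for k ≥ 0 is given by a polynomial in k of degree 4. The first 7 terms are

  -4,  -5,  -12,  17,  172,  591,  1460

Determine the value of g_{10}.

14836

1st diffs: -1, -7, 29, 155, 419, 869.
2nd diffs: -6, 36, 126, 264, 450.
3rd diffs: 42, 90, 138, 186.
4th diffs: 48, 48, 48 (constant).
So g_k = 2k^4 - 5k^3 - 2k^2 + 4k - 4.
Evaluating at k = 10 gives g_{10} = 14836.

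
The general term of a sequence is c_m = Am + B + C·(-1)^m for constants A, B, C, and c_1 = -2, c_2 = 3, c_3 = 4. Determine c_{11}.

28

The three given values yield: A + B - C = -2; 2A + B + C = 3; 3A + B - C = 4.
Subtracting the first from the second: A + 2C = 5.
Subtracting the second from the third: A - 2C = 1.
Solving: C = 1, A = 3, then B = -4.
Hence c_{11} = 3·11 + (-4) + 1·(-1) = 28.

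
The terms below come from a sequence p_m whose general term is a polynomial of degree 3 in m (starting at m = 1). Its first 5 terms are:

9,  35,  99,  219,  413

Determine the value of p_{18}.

1st diffs: 26, 64, 120, 194.
2nd diffs: 38, 56, 74.
3rd diffs: 18, 18 (constant).
Newton forward-difference form: p_m = 9 + 26·C(m-1,1) + 38·C(m-1,2) + 18·C(m-1,3).
At m = 18: m-1 = 17, so p_{18} = 9 + 442 + 5168 + 12240 = 17859.

17859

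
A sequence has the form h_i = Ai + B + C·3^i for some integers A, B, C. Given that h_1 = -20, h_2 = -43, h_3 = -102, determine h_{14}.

-14348983

Write the equations: A + B + 3C = -20; 2A + B + 9C = -43; 3A + B + 27C = -102.
Subtracting the first from the second: A + 6C = -23.
Subtracting the second from the third: A + 18C = -59.
Solving: C = -3, A = -5, then B = -6.
Hence h_{14} = -5·14 + (-6) + (-3)·4782969 = -14348983.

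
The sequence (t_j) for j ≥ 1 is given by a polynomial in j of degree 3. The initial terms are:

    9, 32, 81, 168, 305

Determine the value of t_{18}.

12096

1st diffs: 23, 49, 87, 137.
2nd diffs: 26, 38, 50.
3rd diffs: 12, 12 (constant).
Newton forward-difference form: t_j = 9 + 23·C(j-1,1) + 26·C(j-1,2) + 12·C(j-1,3).
At j = 18: j-1 = 17, so t_{18} = 9 + 391 + 3536 + 8160 = 12096.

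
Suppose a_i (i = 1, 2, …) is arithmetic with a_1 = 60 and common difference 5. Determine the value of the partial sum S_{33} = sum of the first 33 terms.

4620

a_i = 60 + (i - 1)·5.
a_{33} = 220; S = 33·(60 + 220)/2 = 4620.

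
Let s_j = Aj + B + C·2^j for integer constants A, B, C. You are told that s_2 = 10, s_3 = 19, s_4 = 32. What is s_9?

Plug in j = 2, 3, 4: 2A + B + 4C = 10; 3A + B + 8C = 19; 4A + B + 16C = 32.
Subtracting the first from the second: A + 4C = 9.
Subtracting the second from the third: A + 8C = 13.
Solving: C = 1, A = 5, then B = -4.
So s_j = 5·j + (-4) + 1·2^j; at j=9 this is 553.

553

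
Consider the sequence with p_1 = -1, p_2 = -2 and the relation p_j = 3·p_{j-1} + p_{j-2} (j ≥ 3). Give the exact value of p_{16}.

Applying the relation repeatedly:
p_3 = -7; p_4 = -23; p_5 = -76; …; p_{13} = -1076041; p_{14} = -3553922; p_{15} = -11737807; p_{16} = -38767343.

-38767343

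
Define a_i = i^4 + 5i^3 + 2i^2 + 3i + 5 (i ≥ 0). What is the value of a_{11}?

a_{11} = 1·11^4 + 5·11^3 + 2·11^2 + 3·11 + 5 = 21576.

21576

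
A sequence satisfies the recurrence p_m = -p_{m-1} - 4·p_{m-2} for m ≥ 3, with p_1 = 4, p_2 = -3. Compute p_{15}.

57203

Compute successive terms:
p_3 = -13;  p_4 = 25;  p_5 = 27;  …;  p_{12} = 1913;  p_{13} = -16517;  p_{14} = 8865;  p_{15} = 57203.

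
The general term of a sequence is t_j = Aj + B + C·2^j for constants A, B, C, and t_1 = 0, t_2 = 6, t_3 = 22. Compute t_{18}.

1310642

Plug in j = 1, 2, 3: A + B + 2C = 0; 2A + B + 4C = 6; 3A + B + 8C = 22.
Subtracting the first from the second: A + 2C = 6.
Subtracting the second from the third: A + 4C = 16.
Solving: C = 5, A = -4, then B = -6.
Hence t_{18} = -4·18 + (-6) + 5·262144 = 1310642.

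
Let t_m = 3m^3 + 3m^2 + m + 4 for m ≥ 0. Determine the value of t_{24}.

43228

t_{24} = 3·24^3 + 3·24^2 + 1·24 + 4 = 43228.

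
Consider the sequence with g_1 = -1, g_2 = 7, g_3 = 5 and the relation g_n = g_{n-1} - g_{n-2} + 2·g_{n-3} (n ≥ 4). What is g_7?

g_4 = -4, g_5 = 5, g_6 = 19, g_7 = 6.

6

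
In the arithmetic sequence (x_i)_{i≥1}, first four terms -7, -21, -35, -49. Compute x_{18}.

Common difference d = -14.
x_i = -7 + (i - 1)·(-14).
x_{18} = -7 + 17·(-14) = -245.

-245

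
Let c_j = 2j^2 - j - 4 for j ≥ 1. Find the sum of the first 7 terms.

Over j = 1..7: Σj = 28, Σj² = 140.
Total = (2)·140 + (-1)·28 + (-4)·7 = 224.

224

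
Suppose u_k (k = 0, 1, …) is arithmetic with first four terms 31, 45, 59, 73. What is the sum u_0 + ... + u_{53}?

21708

Common difference d = 14.
u_k = 31 + (k - 0)·14.
u_{53} = 773; S = 54·(31 + 773)/2 = 21708.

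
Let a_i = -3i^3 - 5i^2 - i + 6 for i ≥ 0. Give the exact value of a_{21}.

a_{21} = -3·21^3 - 5·21^2 - 1·21 + 6 = -30003.

-30003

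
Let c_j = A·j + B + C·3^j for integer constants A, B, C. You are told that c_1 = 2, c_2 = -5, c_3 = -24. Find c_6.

The three given values yield: A + B + 3C = 2; 2A + B + 9C = -5; 3A + B + 27C = -24.
Subtracting the first from the second: A + 6C = -7.
Subtracting the second from the third: A + 18C = -19.
Solving: C = -1, A = -1, then B = 6.
Therefore c_6 = -6 + 6 + (-1)·729 = -729.

-729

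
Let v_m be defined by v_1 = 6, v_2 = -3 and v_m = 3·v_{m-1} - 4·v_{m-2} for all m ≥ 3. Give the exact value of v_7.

Compute successive terms:
v_3 = -33; v_4 = -87; v_5 = -129; v_6 = -39; v_7 = 399.

399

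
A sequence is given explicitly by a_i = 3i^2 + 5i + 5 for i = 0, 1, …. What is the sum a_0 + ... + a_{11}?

Over i = 0..11: Σi = 66, Σi² = 506.
Total = (3)·506 + (5)·66 + (5)·12 = 1908.

1908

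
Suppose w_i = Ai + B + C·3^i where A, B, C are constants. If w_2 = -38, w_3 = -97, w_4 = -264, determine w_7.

-6597

The three given values yield: 2A + B + 9C = -38; 3A + B + 27C = -97; 4A + B + 81C = -264.
Subtracting the first from the second: A + 18C = -59.
Subtracting the second from the third: A + 54C = -167.
Solving: C = -3, A = -5, then B = -1.
Therefore w_7 = -35 + (-1) + (-3)·2187 = -6597.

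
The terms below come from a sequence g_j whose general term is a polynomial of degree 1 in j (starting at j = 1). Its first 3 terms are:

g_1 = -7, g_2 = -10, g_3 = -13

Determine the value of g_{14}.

1st diffs: -3, -3 (constant).
So g_j = -3j - 4.
Evaluating at j = 14 gives g_{14} = -46.

-46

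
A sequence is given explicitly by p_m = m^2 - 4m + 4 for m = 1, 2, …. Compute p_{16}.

196

p_{16} = 1·16^2 - 4·16 + 4 = 196.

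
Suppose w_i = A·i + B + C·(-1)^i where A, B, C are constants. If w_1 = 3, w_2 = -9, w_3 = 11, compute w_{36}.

127

Write the equations: A + B - C = 3; 2A + B + C = -9; 3A + B - C = 11.
Subtracting the first from the second: A + 2C = -12.
Subtracting the second from the third: A - 2C = 20.
Solving: C = -8, A = 4, then B = -9.
So w_i = 4·i + (-9) + (-8)·(-1)^i; at i=36 this is 127.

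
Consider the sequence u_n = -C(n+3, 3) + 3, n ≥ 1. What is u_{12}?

C(15, 3) = 455, so u_{12} = -452.

-452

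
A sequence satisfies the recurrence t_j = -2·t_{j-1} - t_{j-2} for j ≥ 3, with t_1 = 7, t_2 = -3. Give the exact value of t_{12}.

37

Applying the relation repeatedly:
t_3 = -1  t_4 = 5  t_5 = -9  t_6 = 13  t_7 = -17  t_8 = 21  t_9 = -25  t_{10} = 29  t_{11} = -33  t_{12} = 37.
(Characteristic roots are -1 and -1.)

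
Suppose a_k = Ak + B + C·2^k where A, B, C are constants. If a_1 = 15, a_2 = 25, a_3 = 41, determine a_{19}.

1572945

At k = 1, 2, 3: A + B + 2C = 15; 2A + B + 4C = 25; 3A + B + 8C = 41.
Subtracting the first from the second: A + 2C = 10.
Subtracting the second from the third: A + 4C = 16.
Solving: C = 3, A = 4, then B = 5.
So a_k = 4·k + 5 + 3·2^k; at k=19 this is 1572945.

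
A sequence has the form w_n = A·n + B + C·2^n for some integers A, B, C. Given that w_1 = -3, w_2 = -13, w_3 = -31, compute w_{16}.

The three given values yield: A + B + 2C = -3; 2A + B + 4C = -13; 3A + B + 8C = -31.
Subtracting the first from the second: A + 2C = -10.
Subtracting the second from the third: A + 4C = -18.
Solving: C = -4, A = -2, then B = 7.
Hence w_{16} = -2·16 + 7 + (-4)·65536 = -262169.

-262169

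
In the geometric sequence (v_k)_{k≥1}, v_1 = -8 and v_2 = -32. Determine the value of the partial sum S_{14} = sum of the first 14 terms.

-715827880

Common ratio r = 4.
v_k = (-8)·4^(k-1).
S = (-8)·(4^14 - 1)/(4 - 1) = (-8)·(268435456 - 1)/(3) = -715827880.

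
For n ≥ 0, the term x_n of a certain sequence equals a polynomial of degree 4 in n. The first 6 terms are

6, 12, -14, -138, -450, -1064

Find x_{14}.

-50870

1st diffs: 6, -26, -124, -312, -614.
2nd diffs: -32, -98, -188, -302.
3rd diffs: -66, -90, -114.
4th diffs: -24, -24 (constant).
Newton forward-difference form: x_n = 6 + 6·C(n,1) + (-32)·C(n,2) + (-66)·C(n,3) + (-24)·C(n,4).
At n = 14: n = 14, so x_{14} = 6 + 84 - 2912 - 24024 - 24024 = -50870.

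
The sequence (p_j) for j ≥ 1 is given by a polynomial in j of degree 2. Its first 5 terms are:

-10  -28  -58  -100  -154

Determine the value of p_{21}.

1st diffs: -18, -30, -42, -54.
2nd diffs: -12, -12, -12 (constant).
Newton forward-difference form: p_j = -10 + (-18)·C(j-1,1) + (-12)·C(j-1,2).
At j = 21: j-1 = 20, so p_{21} = -10 - 360 - 2280 = -2650.

-2650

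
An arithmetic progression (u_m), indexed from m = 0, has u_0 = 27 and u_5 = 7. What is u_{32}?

Common difference d = (7 - 27) / (5 - 0) = -4.
u_m = 27 + (m - 0)·(-4).
u_{32} = 27 + 32·(-4) = -101.

-101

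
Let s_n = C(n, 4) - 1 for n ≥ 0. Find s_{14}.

1000

C(14, 4) = 1001, so s_{14} = 1000.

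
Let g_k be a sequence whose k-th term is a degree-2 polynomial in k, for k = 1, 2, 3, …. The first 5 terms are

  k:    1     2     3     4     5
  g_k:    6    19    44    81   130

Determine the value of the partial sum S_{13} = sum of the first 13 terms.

1st diffs: 13, 25, 37, 49.
2nd diffs: 12, 12, 12 (constant).
So g_k = 6k^2 - 5k + 5.
Continuing: …, 191, 264, 349, 446, …, g_{13} = 954.
Summing k = 1..13 (13 terms) gives 4524.

4524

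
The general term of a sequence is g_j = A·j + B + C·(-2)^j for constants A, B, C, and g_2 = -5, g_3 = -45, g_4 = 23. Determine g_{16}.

The three given values yield: 2A + B + 4C = -5; 3A + B - 8C = -45; 4A + B + 16C = 23.
Subtracting the first from the second: A - 12C = -40.
Subtracting the second from the third: A + 24C = 68.
Solving: C = 3, A = -4, then B = -9.
So g_j = -4·j + (-9) + 3·(-2)^j; at j=16 this is 196535.

196535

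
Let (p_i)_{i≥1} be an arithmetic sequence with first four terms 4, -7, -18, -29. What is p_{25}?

Common difference d = -11.
p_i = 4 + (i - 1)·(-11).
p_{25} = 4 + 24·(-11) = -260.

-260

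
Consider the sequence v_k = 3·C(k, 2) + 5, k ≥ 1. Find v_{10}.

C(10, 2) = 45, so v_{10} = 140.

140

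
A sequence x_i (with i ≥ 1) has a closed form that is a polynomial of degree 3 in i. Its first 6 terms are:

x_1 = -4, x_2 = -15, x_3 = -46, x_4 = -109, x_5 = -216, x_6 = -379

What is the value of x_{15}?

-6346

1st diffs: -11, -31, -63, -107, -163.
2nd diffs: -20, -32, -44, -56.
3rd diffs: -12, -12, -12 (constant).
Newton forward-difference form: x_i = -4 + (-11)·C(i-1,1) + (-20)·C(i-1,2) + (-12)·C(i-1,3).
At i = 15: i-1 = 14, so x_{15} = -4 - 154 - 1820 - 4368 = -6346.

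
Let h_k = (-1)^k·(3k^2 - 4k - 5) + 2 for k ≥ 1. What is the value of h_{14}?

529

(-1)^14 = 1; 3k^2 - 4k - 5 at k=14 is 527; so h_{14} = 529.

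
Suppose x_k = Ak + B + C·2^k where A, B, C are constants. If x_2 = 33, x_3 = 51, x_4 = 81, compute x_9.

Write the equations: 2A + B + 4C = 33; 3A + B + 8C = 51; 4A + B + 16C = 81.
Subtracting the first from the second: A + 4C = 18.
Subtracting the second from the third: A + 8C = 30.
Solving: C = 3, A = 6, then B = 9.
Hence x_9 = 6·9 + 9 + 3·512 = 1599.

1599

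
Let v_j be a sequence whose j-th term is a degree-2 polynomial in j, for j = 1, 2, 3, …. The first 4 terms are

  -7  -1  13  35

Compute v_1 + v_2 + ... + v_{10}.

1st diffs: 6, 14, 22.
2nd diffs: 8, 8 (constant).
Newton forward-difference form: v_j = -7 + 6·C(j-1,1) + 8·C(j-1,2).
Continuing: …, 65, 103, 149, 203, …, v_{10} = 335.
Summing j = 1..10 (10 terms) gives 1160.

1160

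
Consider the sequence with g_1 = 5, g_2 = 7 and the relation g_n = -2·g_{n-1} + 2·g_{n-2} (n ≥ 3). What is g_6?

148

Step forward from the initial values:
g_3 = -4, g_4 = 22, g_5 = -52, g_6 = 148.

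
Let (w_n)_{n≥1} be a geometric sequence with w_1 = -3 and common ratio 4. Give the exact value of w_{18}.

w_n = (-3)·4^(n-1).
w_{18} = (-3)·4^17 = -51539607552.

-51539607552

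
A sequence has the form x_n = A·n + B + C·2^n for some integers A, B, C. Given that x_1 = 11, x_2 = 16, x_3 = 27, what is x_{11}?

The three given values yield: A + B + 2C = 11; 2A + B + 4C = 16; 3A + B + 8C = 27.
Subtracting the first from the second: A + 2C = 5.
Subtracting the second from the third: A + 4C = 11.
Solving: C = 3, A = -1, then B = 6.
Hence x_{11} = -1·11 + 6 + 3·2048 = 6139.

6139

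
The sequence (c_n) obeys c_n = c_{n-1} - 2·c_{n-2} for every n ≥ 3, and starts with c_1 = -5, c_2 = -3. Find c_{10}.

c_3 = 7, c_4 = 13, c_5 = -1, c_6 = -27, c_7 = -25, c_8 = 29, c_9 = 79, c_{10} = 21.

21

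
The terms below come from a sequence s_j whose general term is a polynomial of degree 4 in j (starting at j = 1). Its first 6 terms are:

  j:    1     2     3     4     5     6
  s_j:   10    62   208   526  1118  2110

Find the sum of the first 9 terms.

22710

1st diffs: 52, 146, 318, 592, 992.
2nd diffs: 94, 172, 274, 400.
3rd diffs: 78, 102, 126.
4th diffs: 24, 24 (constant).
So s_j = j^4 + 3j^3 + 4j^2 + 4j - 2.
Continuing: 3652, 5918, 9106.
Summing j = 1..9 (9 terms) gives 22710.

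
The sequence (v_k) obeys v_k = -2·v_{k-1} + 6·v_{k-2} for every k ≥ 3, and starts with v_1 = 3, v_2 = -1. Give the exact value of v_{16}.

-299783296

v_3 = 20, v_4 = -46, v_5 = 212, …, v_{13} = 6187328, v_{14} = -22553536, v_{15} = 82231040, v_{16} = -299783296.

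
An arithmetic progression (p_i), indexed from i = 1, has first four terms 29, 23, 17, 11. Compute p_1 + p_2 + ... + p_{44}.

Common difference d = -6.
p_i = 29 + (i - 1)·(-6).
p_{44} = -229; S = 44·(29 + (-229))/2 = -4400.

-4400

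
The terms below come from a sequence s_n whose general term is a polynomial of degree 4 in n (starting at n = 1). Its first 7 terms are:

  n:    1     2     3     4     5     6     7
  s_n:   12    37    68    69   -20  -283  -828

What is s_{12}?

-13243

1st diffs: 25, 31, 1, -89, -263, -545.
2nd diffs: 6, -30, -90, -174, -282.
3rd diffs: -36, -60, -84, -108.
4th diffs: -24, -24, -24 (constant).
So s_n = -n^4 + 4n^3 + 4n^2 + 5.
Evaluating at n = 12 gives s_{12} = -13243.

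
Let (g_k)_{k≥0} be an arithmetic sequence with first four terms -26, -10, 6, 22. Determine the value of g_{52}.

806

Common difference d = 16.
g_k = -26 + (k - 0)·16.
g_{52} = -26 + 52·16 = 806.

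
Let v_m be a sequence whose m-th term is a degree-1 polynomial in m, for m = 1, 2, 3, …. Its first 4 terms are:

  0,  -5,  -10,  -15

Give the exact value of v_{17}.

1st diffs: -5, -5, -5 (constant).
So v_m = -5m + 5.
Evaluating at m = 17 gives v_{17} = -80.

-80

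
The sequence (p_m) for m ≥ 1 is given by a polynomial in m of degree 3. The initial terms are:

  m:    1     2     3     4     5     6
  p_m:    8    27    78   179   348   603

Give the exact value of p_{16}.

1st diffs: 19, 51, 101, 169, 255.
2nd diffs: 32, 50, 68, 86.
3rd diffs: 18, 18, 18 (constant).
Newton forward-difference form: p_m = 8 + 19·C(m-1,1) + 32·C(m-1,2) + 18·C(m-1,3).
At m = 16: m-1 = 15, so p_{16} = 8 + 285 + 3360 + 8190 = 11843.

11843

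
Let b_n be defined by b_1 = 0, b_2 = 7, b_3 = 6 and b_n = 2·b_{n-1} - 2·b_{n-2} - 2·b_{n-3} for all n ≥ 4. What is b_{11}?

Applying the relation repeatedly:
b_4 = -2  b_5 = -30  b_6 = -68  b_7 = -72  b_8 = 52  b_9 = 384  b_{10} = 808  b_{11} = 744.

744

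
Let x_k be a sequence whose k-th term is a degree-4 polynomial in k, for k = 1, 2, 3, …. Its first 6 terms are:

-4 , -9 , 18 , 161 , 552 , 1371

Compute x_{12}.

31401

1st diffs: -5, 27, 143, 391, 819.
2nd diffs: 32, 116, 248, 428.
3rd diffs: 84, 132, 180.
4th diffs: 48, 48 (constant).
So x_k = 2k^4 - 6k^3 + 2k^2 + k - 3.
Evaluating at k = 12 gives x_{12} = 31401.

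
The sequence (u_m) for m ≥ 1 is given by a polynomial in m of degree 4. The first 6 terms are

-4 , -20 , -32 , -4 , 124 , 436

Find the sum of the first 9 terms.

7284

1st diffs: -16, -12, 28, 128, 312.
2nd diffs: 4, 40, 100, 184.
3rd diffs: 36, 60, 84.
4th diffs: 24, 24 (constant).
Newton forward-difference form: u_m = -4 + (-16)·C(m-1,1) + 4·C(m-1,2) + 36·C(m-1,3) + 24·C(m-1,4).
Continuing: 1040, 2068, 3676.
Summing m = 1..9 (9 terms) gives 7284.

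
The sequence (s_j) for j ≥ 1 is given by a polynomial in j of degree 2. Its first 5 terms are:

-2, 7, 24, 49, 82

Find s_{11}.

1st diffs: 9, 17, 25, 33.
2nd diffs: 8, 8, 8 (constant).
So s_j = 4j^2 - 3j - 3.
Evaluating at j = 11 gives s_{11} = 448.

448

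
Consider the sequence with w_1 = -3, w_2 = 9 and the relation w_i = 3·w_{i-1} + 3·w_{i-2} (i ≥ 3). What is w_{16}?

694947681

Applying the relation repeatedly:
w_3 = 18;  w_4 = 81;  w_5 = 297;  …;  w_{13} = 12752397;  w_{14} = 48348009;  w_{15} = 183301218;  w_{16} = 694947681.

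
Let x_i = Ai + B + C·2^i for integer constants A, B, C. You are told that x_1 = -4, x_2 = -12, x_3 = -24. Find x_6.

Plug in i = 1, 2, 3: A + B + 2C = -4; 2A + B + 4C = -12; 3A + B + 8C = -24.
Subtracting the first from the second: A + 2C = -8.
Subtracting the second from the third: A + 4C = -12.
Solving: C = -2, A = -4, then B = 4.
Hence x_6 = -4·6 + 4 + (-2)·64 = -148.

-148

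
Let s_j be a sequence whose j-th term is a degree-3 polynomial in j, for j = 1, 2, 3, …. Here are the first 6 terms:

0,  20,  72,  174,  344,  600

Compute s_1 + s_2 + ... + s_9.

5676

1st diffs: 20, 52, 102, 170, 256.
2nd diffs: 32, 50, 68, 86.
3rd diffs: 18, 18, 18 (constant).
So s_j = 3j^3 - 2j^2 + 5j - 6.
Continuing: 960, 1442, 2064.
Summing j = 1..9 (9 terms) gives 5676.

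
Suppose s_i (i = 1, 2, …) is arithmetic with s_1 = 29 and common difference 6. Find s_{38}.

251

s_i = 29 + (i - 1)·6.
s_{38} = 29 + 37·6 = 251.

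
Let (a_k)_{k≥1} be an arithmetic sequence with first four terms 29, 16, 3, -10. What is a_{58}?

Common difference d = -13.
a_k = 29 + (k - 1)·(-13).
a_{58} = 29 + 57·(-13) = -712.

-712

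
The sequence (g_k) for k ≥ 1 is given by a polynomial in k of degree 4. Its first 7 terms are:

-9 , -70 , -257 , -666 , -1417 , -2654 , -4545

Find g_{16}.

1st diffs: -61, -187, -409, -751, -1237, -1891.
2nd diffs: -126, -222, -342, -486, -654.
3rd diffs: -96, -120, -144, -168.
4th diffs: -24, -24, -24 (constant).
So g_k = -k^4 - 6k^3 - 2k^2 + 2k - 2.
Evaluating at k = 16 gives g_{16} = -90594.

-90594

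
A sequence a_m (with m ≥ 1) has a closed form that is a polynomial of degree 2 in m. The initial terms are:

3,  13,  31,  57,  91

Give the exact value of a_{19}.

1st diffs: 10, 18, 26, 34.
2nd diffs: 8, 8, 8 (constant).
Newton forward-difference form: a_m = 3 + 10·C(m-1,1) + 8·C(m-1,2).
At m = 19: m-1 = 18, so a_{19} = 3 + 180 + 1224 = 1407.

1407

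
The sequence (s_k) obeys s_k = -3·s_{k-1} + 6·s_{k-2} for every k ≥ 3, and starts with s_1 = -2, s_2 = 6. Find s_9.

-203310

Step forward from the initial values:
s_3 = -30, s_4 = 126, s_5 = -558, s_6 = 2430, s_7 = -10638, s_8 = 46494, s_9 = -203310.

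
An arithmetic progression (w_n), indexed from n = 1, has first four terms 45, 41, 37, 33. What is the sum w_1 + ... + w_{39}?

-1209

Common difference d = -4.
w_n = 45 + (n - 1)·(-4).
w_{39} = -107; S = 39·(45 + (-107))/2 = -1209.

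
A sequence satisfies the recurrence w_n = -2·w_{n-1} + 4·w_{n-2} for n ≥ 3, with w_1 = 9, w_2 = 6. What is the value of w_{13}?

1511424

Iterate the recurrence:
w_3 = 24, w_4 = -24, w_5 = 144, …, w_{10} = -44544, w_{11} = 144384, w_{12} = -466944, w_{13} = 1511424.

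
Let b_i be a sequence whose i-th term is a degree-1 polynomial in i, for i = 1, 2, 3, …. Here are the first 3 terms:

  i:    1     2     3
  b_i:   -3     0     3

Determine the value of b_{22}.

1st diffs: 3, 3 (constant).
So b_i = 3i - 6.
Evaluating at i = 22 gives b_{22} = 60.

60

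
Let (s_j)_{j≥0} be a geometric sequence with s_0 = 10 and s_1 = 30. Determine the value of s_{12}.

5314410

Common ratio r = 3.
s_j = 10·3^(j-0).
s_{12} = 10·3^12 = 5314410.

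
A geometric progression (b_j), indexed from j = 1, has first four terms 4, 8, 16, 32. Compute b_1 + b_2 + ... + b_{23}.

33554428

Common ratio r = 2.
b_j = 4·2^(j-1).
S = 4·(2^23 - 1)/(2 - 1) = 4·(8388608 - 1)/(1) = 33554428.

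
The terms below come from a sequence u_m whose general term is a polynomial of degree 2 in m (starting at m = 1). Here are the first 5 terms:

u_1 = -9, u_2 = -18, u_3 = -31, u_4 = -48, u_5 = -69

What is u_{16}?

1st diffs: -9, -13, -17, -21.
2nd diffs: -4, -4, -4 (constant).
So u_m = -2m^2 - 3m - 4.
Evaluating at m = 16 gives u_{16} = -564.

-564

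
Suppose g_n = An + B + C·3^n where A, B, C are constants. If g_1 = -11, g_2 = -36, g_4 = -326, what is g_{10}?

Write the equations: A + B + 3C = -11; 2A + B + 9C = -36; 4A + B + 81C = -326.
Subtracting the first from the second: A + 6C = -25.
Subtracting the second from the third: 2A + 72C = -290.
Solving: C = -4, A = -1, then B = 2.
Hence g_{10} = -1·10 + 2 + (-4)·59049 = -236204.

-236204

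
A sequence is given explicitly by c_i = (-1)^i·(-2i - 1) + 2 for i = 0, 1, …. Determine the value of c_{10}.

(-1)^10 = 1; -2i - 1 at i=10 is -21; so c_{10} = -19.

-19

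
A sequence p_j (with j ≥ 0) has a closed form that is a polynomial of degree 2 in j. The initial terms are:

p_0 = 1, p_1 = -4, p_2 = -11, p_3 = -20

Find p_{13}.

-220

1st diffs: -5, -7, -9.
2nd diffs: -2, -2 (constant).
Newton forward-difference form: p_j = 1 + (-5)·C(j,1) + (-2)·C(j,2).
At j = 13: j = 13, so p_{13} = 1 - 65 - 156 = -220.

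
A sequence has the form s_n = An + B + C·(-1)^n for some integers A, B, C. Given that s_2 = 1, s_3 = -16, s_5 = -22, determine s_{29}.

At n = 2, 3, 5: 2A + B + C = 1; 3A + B - C = -16; 5A + B - C = -22.
Subtracting the first from the second: A - 2C = -17.
Subtracting the second from the third: 2A = -6.
Solving: C = 7, A = -3, then B = 0.
Therefore s_{29} = -87 + 0 + 7·(-1) = -94.

-94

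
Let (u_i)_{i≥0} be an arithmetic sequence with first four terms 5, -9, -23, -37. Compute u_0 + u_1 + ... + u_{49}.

Common difference d = -14.
u_i = 5 + (i - 0)·(-14).
u_{49} = -681; S = 50·(5 + (-681))/2 = -16900.

-16900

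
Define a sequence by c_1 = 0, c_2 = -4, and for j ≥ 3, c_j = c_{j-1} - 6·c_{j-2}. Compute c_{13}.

48620

c_3 = -4;  c_4 = 20;  c_5 = 44;  …;  c_{10} = 1460;  c_{11} = -11476;  c_{12} = -20236;  c_{13} = 48620.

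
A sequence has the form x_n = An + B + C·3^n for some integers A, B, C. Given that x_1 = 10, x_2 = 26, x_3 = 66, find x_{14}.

9565994

The three given values yield: A + B + 3C = 10; 2A + B + 9C = 26; 3A + B + 27C = 66.
Subtracting the first from the second: A + 6C = 16.
Subtracting the second from the third: A + 18C = 40.
Solving: C = 2, A = 4, then B = 0.
Therefore x_{14} = 56 + 0 + 2·4782969 = 9565994.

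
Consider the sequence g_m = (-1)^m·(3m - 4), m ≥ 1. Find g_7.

(-1)^7 = -1; 3m - 4 at m=7 is 17; so g_7 = -17.

-17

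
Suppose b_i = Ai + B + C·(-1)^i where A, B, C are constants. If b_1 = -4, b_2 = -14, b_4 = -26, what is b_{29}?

The three given values yield: A + B - C = -4; 2A + B + C = -14; 4A + B + C = -26.
Subtracting the first from the second: A + 2C = -10.
Subtracting the second from the third: 2A = -12.
Solving: C = -2, A = -6, then B = 0.
So b_i = -6·i + 0 + (-2)·(-1)^i; at i=29 this is -172.

-172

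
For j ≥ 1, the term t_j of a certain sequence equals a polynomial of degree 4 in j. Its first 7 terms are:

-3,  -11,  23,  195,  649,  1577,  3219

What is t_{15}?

86699

1st diffs: -8, 34, 172, 454, 928, 1642.
2nd diffs: 42, 138, 282, 474, 714.
3rd diffs: 96, 144, 192, 240.
4th diffs: 48, 48, 48 (constant).
Newton forward-difference form: t_j = -3 + (-8)·C(j-1,1) + 42·C(j-1,2) + 96·C(j-1,3) + 48·C(j-1,4).
At j = 15: j-1 = 14, so t_{15} = -3 - 112 + 3822 + 34944 + 48048 = 86699.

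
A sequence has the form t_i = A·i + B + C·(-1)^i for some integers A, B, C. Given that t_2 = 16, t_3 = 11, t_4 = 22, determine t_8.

34

Write the equations: 2A + B + C = 16; 3A + B - C = 11; 4A + B + C = 22.
Subtracting the first from the second: A - 2C = -5.
Subtracting the second from the third: A + 2C = 11.
Solving: C = 4, A = 3, then B = 6.
So t_i = 3·i + 6 + 4·(-1)^i; at i=8 this is 34.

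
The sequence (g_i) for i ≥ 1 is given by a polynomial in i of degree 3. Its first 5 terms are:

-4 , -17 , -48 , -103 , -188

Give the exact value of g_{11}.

1st diffs: -13, -31, -55, -85.
2nd diffs: -18, -24, -30.
3rd diffs: -6, -6 (constant).
Newton forward-difference form: g_i = -4 + (-13)·C(i-1,1) + (-18)·C(i-1,2) + (-6)·C(i-1,3).
At i = 11: i-1 = 10, so g_{11} = -4 - 130 - 810 - 720 = -1664.

-1664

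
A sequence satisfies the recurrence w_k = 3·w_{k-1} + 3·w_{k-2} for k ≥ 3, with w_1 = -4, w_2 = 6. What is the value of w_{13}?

5455836

w_3 = 6; w_4 = 36; w_5 = 126; …; w_{10} = 100116; w_{11} = 379566; w_{12} = 1439046; w_{13} = 5455836.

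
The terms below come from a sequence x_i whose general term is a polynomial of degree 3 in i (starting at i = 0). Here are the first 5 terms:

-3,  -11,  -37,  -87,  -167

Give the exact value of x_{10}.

-1613

1st diffs: -8, -26, -50, -80.
2nd diffs: -18, -24, -30.
3rd diffs: -6, -6 (constant).
Newton forward-difference form: x_i = -3 + (-8)·C(i,1) + (-18)·C(i,2) + (-6)·C(i,3).
At i = 10: i = 10, so x_{10} = -3 - 80 - 810 - 720 = -1613.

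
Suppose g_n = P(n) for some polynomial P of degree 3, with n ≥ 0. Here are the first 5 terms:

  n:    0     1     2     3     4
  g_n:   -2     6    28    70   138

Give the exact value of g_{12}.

2338

1st diffs: 8, 22, 42, 68.
2nd diffs: 14, 20, 26.
3rd diffs: 6, 6 (constant).
So g_n = n^3 + 4n^2 + 3n - 2.
Evaluating at n = 12 gives g_{12} = 2338.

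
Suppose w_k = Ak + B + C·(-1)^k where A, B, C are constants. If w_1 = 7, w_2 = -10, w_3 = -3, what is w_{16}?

-80

The three given values yield: A + B - C = 7; 2A + B + C = -10; 3A + B - C = -3.
Subtracting the first from the second: A + 2C = -17.
Subtracting the second from the third: A - 2C = 7.
Solving: C = -6, A = -5, then B = 6.
So w_k = -5·k + 6 + (-6)·(-1)^k; at k=16 this is -80.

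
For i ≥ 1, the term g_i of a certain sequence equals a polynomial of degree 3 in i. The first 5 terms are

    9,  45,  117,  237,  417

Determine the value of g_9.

1st diffs: 36, 72, 120, 180.
2nd diffs: 36, 48, 60.
3rd diffs: 12, 12 (constant).
So g_i = 2i^3 + 6i^2 + 4i - 3.
Evaluating at i = 9 gives g_9 = 1977.

1977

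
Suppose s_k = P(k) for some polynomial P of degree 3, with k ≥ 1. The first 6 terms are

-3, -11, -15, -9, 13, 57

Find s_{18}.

1st diffs: -8, -4, 6, 22, 44.
2nd diffs: 4, 10, 16, 22.
3rd diffs: 6, 6, 6 (constant).
Newton forward-difference form: s_k = -3 + (-8)·C(k-1,1) + 4·C(k-1,2) + 6·C(k-1,3).
At k = 18: k-1 = 17, so s_{18} = -3 - 136 + 544 + 4080 = 4485.

4485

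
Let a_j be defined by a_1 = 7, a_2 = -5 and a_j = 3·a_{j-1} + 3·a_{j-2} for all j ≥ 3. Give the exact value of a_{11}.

Step forward from the initial values:
a_3 = 6  a_4 = 3  a_5 = 27  a_6 = 90  a_7 = 351  a_8 = 1323  a_9 = 5022  a_{10} = 19035  a_{11} = 72171.

72171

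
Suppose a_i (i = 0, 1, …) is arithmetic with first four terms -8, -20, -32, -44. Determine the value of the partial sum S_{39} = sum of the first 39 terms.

-9204

Common difference d = -12.
a_i = -8 + (i - 0)·(-12).
a_{38} = -464; S = 39·(-8 + (-464))/2 = -9204.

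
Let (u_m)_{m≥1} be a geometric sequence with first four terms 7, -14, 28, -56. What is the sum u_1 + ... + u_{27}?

Common ratio r = -2.
u_m = 7·(-2)^(m-1).
S = 7·((-2)^27 - 1)/(-2 - 1) = 7·(-134217728 - 1)/(-3) = 313174701.

313174701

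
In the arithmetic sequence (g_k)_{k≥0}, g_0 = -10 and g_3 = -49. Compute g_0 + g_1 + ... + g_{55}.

-20580

Common difference d = (-49 - (-10)) / (3 - 0) = -13.
g_k = -10 + (k - 0)·(-13).
g_{55} = -725; S = 56·(-10 + (-725))/2 = -20580.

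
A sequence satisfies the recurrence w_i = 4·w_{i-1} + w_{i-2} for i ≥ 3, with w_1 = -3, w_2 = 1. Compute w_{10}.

28657

Iterate the recurrence:
w_3 = 1; w_4 = 5; w_5 = 21; w_6 = 89; w_7 = 377; w_8 = 1597; w_9 = 6765; w_{10} = 28657.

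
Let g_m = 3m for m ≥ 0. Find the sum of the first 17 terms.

Over m = 0..16: Σm = 136.
Total = (3)·136 = 408.

408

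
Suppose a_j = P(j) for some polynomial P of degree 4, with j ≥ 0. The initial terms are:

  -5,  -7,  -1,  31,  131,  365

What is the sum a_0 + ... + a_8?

1st diffs: -2, 6, 32, 100, 234.
2nd diffs: 8, 26, 68, 134.
3rd diffs: 18, 42, 66.
4th diffs: 24, 24 (constant).
Newton forward-difference form: a_j = -5 + (-2)·C(j,1) + 8·C(j,2) + 18·C(j,3) + 24·C(j,4).
Continuing: 823, 1619, 2891.
Summing j = 0..8 (9 terms) gives 5847.

5847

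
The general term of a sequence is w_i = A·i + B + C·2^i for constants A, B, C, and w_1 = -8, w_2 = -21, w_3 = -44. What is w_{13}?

-40994

Plug in i = 1, 2, 3: A + B + 2C = -8; 2A + B + 4C = -21; 3A + B + 8C = -44.
Subtracting the first from the second: A + 2C = -13.
Subtracting the second from the third: A + 4C = -23.
Solving: C = -5, A = -3, then B = 5.
Hence w_{13} = -3·13 + 5 + (-5)·8192 = -40994.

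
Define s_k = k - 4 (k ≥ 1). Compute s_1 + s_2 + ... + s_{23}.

Over k = 1..23: Σk = 276.
Total = (1)·276 + (-4)·23 = 184.

184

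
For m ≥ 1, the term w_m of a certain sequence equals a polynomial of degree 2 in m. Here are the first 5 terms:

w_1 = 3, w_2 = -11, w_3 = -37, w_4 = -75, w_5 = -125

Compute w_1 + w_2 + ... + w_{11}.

1st diffs: -14, -26, -38, -50.
2nd diffs: -12, -12, -12 (constant).
Newton forward-difference form: w_m = 3 + (-14)·C(m-1,1) + (-12)·C(m-1,2).
Continuing: …, -187, -261, -347, -445, …, w_{11} = -677.
Summing m = 1..11 (11 terms) gives -2717.

-2717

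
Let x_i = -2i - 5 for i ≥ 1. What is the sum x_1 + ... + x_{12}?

-216

Over i = 1..12: Σi = 78.
Total = (-2)·78 + (-5)·12 = -216.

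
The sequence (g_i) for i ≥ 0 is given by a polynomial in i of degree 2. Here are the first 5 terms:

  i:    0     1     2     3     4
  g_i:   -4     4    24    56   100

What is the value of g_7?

304

1st diffs: 8, 20, 32, 44.
2nd diffs: 12, 12, 12 (constant).
Newton forward-difference form: g_i = -4 + 8·C(i,1) + 12·C(i,2).
At i = 7: i = 7, so g_7 = -4 + 56 + 252 = 304.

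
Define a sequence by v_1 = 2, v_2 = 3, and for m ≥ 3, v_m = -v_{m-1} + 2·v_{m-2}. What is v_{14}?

2733

v_3 = 1; v_4 = 5; v_5 = -3; …; v_{11} = -339; v_{12} = 685; v_{13} = -1363; v_{14} = 2733.
(Characteristic roots are 1 and -2.)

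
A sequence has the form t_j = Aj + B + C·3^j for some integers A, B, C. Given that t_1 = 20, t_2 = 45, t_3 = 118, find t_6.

2929

Plug in j = 1, 2, 3: A + B + 3C = 20; 2A + B + 9C = 45; 3A + B + 27C = 118.
Subtracting the first from the second: A + 6C = 25.
Subtracting the second from the third: A + 18C = 73.
Solving: C = 4, A = 1, then B = 7.
Therefore t_6 = 6 + 7 + 4·729 = 2929.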